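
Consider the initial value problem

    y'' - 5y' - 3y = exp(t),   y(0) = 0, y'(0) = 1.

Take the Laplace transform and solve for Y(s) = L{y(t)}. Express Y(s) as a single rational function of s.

Apply the Laplace transform to the equation.
Using L{y''} = s^2 Y - s·y(0) - y'(0) and L{y'} = sY - y(0), with y(0) = 0, y'(0) = 1, the left side becomes (s^2 - 5*s - 3)Y - (1).
The right side is L{exp(t)} = 1/(s - 1).
So (s^2 - 5*s - 3)Y = 1/(s - 1) + (1).
Solve for Y(s) and write it as one ratio of polynomials.

Y(s) = s/(s^3 - 6*s^2 + 2*s + 3)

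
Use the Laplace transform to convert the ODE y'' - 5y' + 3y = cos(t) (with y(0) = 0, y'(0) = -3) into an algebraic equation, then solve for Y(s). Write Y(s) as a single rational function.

Y(s) = (-3*s^2 + s - 3)/(s^4 - 5*s^3 + 4*s^2 - 5*s + 3)

Transform both sides with L{·}.
The derivative rules (L{y''} = s^2 Y - s·y(0) - y'(0) and L{y'} = sY - y(0), with y(0) = 0, y'(0) = -3) turn the left side into (s^2 - 5*s + 3)Y - (-3).
The right side is L{cos(t)} = s/(s^2 + 1).
So (s^2 - 5*s + 3)Y = s/(s^2 + 1) + (-3).
Isolate Y and clear denominators.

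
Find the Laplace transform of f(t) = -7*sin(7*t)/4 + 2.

By linearity of the Laplace transform, transform each term separately.
L{2} = 2/s; (-7/4)·[L{sin(7t)} = 7/(s^2 + 49)].

-49/(4*(s^2 + 49)) + 2/s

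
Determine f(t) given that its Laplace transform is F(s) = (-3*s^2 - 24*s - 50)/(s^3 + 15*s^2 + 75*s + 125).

f(t) = -5*t^2*exp(-5*t)/2 + 6*t*exp(-5*t) - 3*exp(-5*t)

Factor the denominator: s^3 + 15*s^2 + 75*s + 125 = (s + 5)^3.
Partial fraction decomposition gives [-3/(s + 5)] + [6/(s + 5)^2] + [-5/(s + 5)^3].
Invert each term: -3/(s + 5) ↔ -3e^(-5t); 6/(s + 5)^2 ↔ 6t·e^(-5t); -5/(s + 5)^3 ↔ (-5/2)t^2·e^(-5t).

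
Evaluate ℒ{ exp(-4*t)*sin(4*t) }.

L{sin(4t)} = 4/(s^2 + 16).
By the first shifting theorem, multiplying by e^(-4t) replaces s with s + 4.

4/((s + 4)^2 + 16)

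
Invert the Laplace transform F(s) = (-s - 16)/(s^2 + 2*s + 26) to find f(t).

f(t) = -3*exp(-t)*sin(5*t) - exp(-t)*cos(5*t)

Complete the square in the denominator: s^2 + 2*s + 26 = (s + 1)^2 + 5^2.
Split the numerator to match: -s - 16 = -1·(s + 1) - 3·5.
Invert each term: -1·(s + 1)/((s + 1)^2 + 25) ↔ -e^(-t)cos(5t); -3·5/((s + 1)^2 + 25) ↔ -3e^(-t)sin(5t).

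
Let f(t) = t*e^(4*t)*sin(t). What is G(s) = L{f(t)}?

L{sin(t)} = 1/(s^2 + 1).
Multiplying by e^(4t) shifts s → s - 4, so L{e^(4*t)*sin(t)} = 1/((s - 4)^2 + 1).
Then apply L{t·g(t)} = -d/ds[H(s)] with H(s) = 1/((s - 4)^2 + 1):
differentiating 1 time and applying the sign gives 2*(s - 4)/(s^2 - 8*s + 17)^2.

G(s) = 2*(s - 4)/(s^2 - 8*s + 17)^2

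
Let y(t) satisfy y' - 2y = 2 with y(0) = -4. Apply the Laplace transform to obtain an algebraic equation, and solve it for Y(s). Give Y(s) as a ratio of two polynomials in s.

Y(s) = (-4*s + 2)/(s^2 - 2*s)

Transform both sides with L{·}.
With L{y'} = sY - y(0) = sY - (-4): the LHS transforms to (s - 2)Y - (-4).
The right side is L{2} = 2/s.
So (s - 2)Y = 2/s + (-4).
Isolate Y and clear denominators.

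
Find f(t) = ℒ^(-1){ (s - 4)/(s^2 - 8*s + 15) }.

Rewrite the denominator: s^2 - 8*s + 15 = (s - 4)^2 - 1.
The form in (s - 4) signals a first-shifting-theorem factor e^(4t).
Since L{cosh(t)} = s/(s^2 - 1), the inverse is e^(4*t)*cosh(t).

f(t) = exp(4*t)*cosh(t)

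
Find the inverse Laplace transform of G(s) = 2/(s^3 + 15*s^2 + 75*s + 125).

t^2*exp(-5*t)

Rewrite the denominator: s^3 + 15*s^2 + 75*s + 125 = (s + 5)^3.
The form in (s + 5) signals a first-shifting-theorem factor e^(-5t).
Since L{t^2} = 2!/s^3 = 2/s^3, the inverse is t^2*exp(-5*t).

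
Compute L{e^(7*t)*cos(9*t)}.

(s - 7)/((s - 7)^2 + 81)

L{cos(9t)} = s/(s^2 + 81).
By the first shifting theorem, multiplying by e^(7t) replaces s with s - 7.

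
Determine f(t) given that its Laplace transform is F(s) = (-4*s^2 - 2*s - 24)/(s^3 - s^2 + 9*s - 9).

f(t) = -3*exp(t) - sin(3*t) - cos(3*t)

Factor the denominator: s^3 - s^2 + 9*s - 9 = (s - 1)*(s^2 + 9).
Partial fraction decomposition gives [-3/(s - 1)] + [-s/(s^2 + 9)] + [-3/(s^2 + 9)].
Invert each term: -3/(s - 1) ↔ -3e^(t); -1·s/(s^2 + 9) ↔ -cos(3t); -1·3/(s^2 + 9) ↔ -sin(3t).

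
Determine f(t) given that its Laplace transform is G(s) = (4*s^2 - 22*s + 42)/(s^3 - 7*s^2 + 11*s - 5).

Factor the denominator: s^3 - 7*s^2 + 11*s - 5 = (s - 5)*(s - 1)^2.
Partial fraction decomposition gives [2/(s - 1)] + [-6/(s - 1)^2] + [2/(s - 5)].
Invert each term: 2/(s - 1) ↔ 2e^(t); -6/(s - 1)^2 ↔ -6t·e^(t); 2/(s - 5) ↔ 2e^(5t).

f(t) = -6*t*exp(t) + 2*exp(5*t) + 2*exp(t)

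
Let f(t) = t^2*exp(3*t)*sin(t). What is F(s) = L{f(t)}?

F(s) = 2*(3*s^2 - 18*s + 26)/(s^2 - 6*s + 10)^3

L{sin(t)} = 1/(s^2 + 1).
Multiplying by e^(3t) shifts s → s - 3, so L{exp(3*t)*sin(t)} = 1/((s - 3)^2 + 1).
Then apply L{t^2·g(t)} = (-1)^2 d^2/ds^2[G(s)] with G(s) = 1/((s - 3)^2 + 1):
differentiating 2 times and applying the sign gives 2*(3*s^2 - 18*s + 26)/(s^2 - 6*s + 10)^3.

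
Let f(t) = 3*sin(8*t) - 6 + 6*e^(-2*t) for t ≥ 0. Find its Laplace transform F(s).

F(s) = 24/(s^2 + 64) + 6/(s + 2) - 6/s

By linearity of the Laplace transform, transform each term separately.
L{-6} = -6/s; (6)·[L{e^(-2t)} = 1/(s + 2)]; (3)·[L{sin(8t)} = 8/(s^2 + 64)].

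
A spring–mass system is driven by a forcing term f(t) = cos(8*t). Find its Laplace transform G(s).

G(s) = s/(s^2 + 64)

L{cos(8t)} = s/(s^2 + 64).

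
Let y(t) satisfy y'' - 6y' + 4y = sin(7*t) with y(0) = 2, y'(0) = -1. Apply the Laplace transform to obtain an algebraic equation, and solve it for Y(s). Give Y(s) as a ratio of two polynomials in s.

Transform both sides with L{·}.
Using L{y''} = s^2 Y - s·y(0) - y'(0) and L{y'} = sY - y(0), with y(0) = 2, y'(0) = -1, the left side becomes (s^2 - 6*s + 4)Y - (2*s - 13).
The right side is L{sin(7*t)} = 7/(s^2 + 49).
So (s^2 - 6*s + 4)Y = 7/(s^2 + 49) + (2*s - 13).
Isolate Y and clear denominators.

Y(s) = (2*s^3 - 13*s^2 + 98*s - 630)/(s^4 - 6*s^3 + 53*s^2 - 294*s + 196)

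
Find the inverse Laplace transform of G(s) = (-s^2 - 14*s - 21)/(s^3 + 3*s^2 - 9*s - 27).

-2*t*exp(-3*t) - 2*exp(3*t) + exp(-3*t)

Factor the denominator: s^3 + 3*s^2 - 9*s - 27 = (s - 3)*(s + 3)^2.
Partial fraction decomposition gives [1/(s + 3)] + [-2/(s + 3)^2] + [-2/(s - 3)].
Invert each term: 1/(s + 3) ↔ e^(-3t); -2/(s + 3)^2 ↔ -2t·e^(-3t); -2/(s - 3) ↔ -2e^(3t).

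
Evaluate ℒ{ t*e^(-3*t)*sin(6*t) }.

L{sin(6t)} = 6/(s^2 + 36).
Multiplying by e^(-3t) shifts s → s + 3, so L{e^(-3*t)*sin(6*t)} = 6/((s + 3)^2 + 36).
Then apply L{t·g(t)} = -d/ds[G(s)] with G(s) = 6/((s + 3)^2 + 36):
differentiating 1 time and applying the sign gives 12*(s + 3)/(s^2 + 6*s + 45)^2.

12*(s + 3)/(s^2 + 6*s + 45)^2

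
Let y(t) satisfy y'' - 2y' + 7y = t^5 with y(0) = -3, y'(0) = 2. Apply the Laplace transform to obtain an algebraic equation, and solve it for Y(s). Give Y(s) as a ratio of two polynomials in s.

Transform both sides with L{·}.
With L{y''} = s^2 Y - s·y(0) - y'(0) and L{y'} = sY - y(0), with y(0) = -3, y'(0) = 2: the LHS transforms to (s^2 - 2*s + 7)Y - (-3*s + 8).
The right side is L{t^5} = 120/s^6.
So (s^2 - 2*s + 7)Y = 120/s^6 + (-3*s + 8).
Solve for Y(s) and write it as one ratio of polynomials.

Y(s) = (-3*s^7 + 8*s^6 + 120)/(s^8 - 2*s^7 + 7*s^6)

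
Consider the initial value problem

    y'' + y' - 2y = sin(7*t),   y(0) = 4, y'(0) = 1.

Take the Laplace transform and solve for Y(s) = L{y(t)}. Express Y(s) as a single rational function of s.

Y(s) = (4*s^3 + 5*s^2 + 196*s + 252)/(s^4 + s^3 + 47*s^2 + 49*s - 98)

Apply the Laplace transform to the equation.
Using L{y''} = s^2 Y - s·y(0) - y'(0) and L{y'} = sY - y(0), with y(0) = 4, y'(0) = 1, the left side becomes (s^2 + s - 2)Y - (4*s + 5).
The right side is L{sin(7*t)} = 7/(s^2 + 49).
So (s^2 + s - 2)Y = 7/(s^2 + 49) + (4*s + 5).
Isolate Y and clear denominators.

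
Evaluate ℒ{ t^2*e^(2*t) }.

2/(s - 2)^3

L{t^2} = 2!/s^3 = 2/s^3.
By the first shifting theorem, multiplying by e^(2t) replaces s with s - 2.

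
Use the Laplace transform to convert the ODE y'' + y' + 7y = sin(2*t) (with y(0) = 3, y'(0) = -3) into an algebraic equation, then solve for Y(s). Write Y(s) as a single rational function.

Y(s) = (3*s^3 + 12*s + 2)/(s^4 + s^3 + 11*s^2 + 4*s + 28)

Take the Laplace transform of both sides.
With L{y''} = s^2 Y - s·y(0) - y'(0) and L{y'} = sY - y(0), with y(0) = 3, y'(0) = -3: the LHS transforms to (s^2 + s + 7)Y - (3*s).
The right side is L{sin(2*t)} = 2/(s^2 + 4).
So (s^2 + s + 7)Y = 2/(s^2 + 4) + (3*s).
Isolate Y and clear denominators.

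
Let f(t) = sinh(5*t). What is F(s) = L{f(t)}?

L{sinh(5t)} = 5/(s^2 - 25).

F(s) = 5/(s^2 - 25)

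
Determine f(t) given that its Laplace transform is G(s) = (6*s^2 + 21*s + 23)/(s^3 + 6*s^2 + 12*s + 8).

Factor the denominator: s^3 + 6*s^2 + 12*s + 8 = (s + 2)^3.
Partial fraction decomposition gives [6/(s + 2)] + [-3/(s + 2)^2] + [5/(s + 2)^3].
Invert each term: 6/(s + 2) ↔ 6e^(-2t); -3/(s + 2)^2 ↔ -3t·e^(-2t); 5/(s + 2)^3 ↔ (5/2)t^2·e^(-2t).

f(t) = 5*t^2*exp(-2*t)/2 - 3*t*exp(-2*t) + 6*exp(-2*t)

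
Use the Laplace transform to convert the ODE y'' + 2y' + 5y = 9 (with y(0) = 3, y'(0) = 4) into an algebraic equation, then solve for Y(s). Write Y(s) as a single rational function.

Laplace-transform each side.
With L{y''} = s^2 Y - s·y(0) - y'(0) and L{y'} = sY - y(0), with y(0) = 3, y'(0) = 4: the LHS transforms to (s^2 + 2*s + 5)Y - (3*s + 10).
The right side is L{9} = 9/s.
So (s^2 + 2*s + 5)Y = 9/s + (3*s + 10).
Divide through and combine into a single rational function.

Y(s) = (3*s^2 + 10*s + 9)/(s^3 + 2*s^2 + 5*s)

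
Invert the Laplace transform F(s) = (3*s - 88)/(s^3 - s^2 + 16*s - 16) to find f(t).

Factor the denominator: s^3 - s^2 + 16*s - 16 = (s - 1)*(s^2 + 16).
Partial fraction decomposition gives [-5/(s - 1)] + [5*s/(s^2 + 16)] + [8/(s^2 + 16)].
Invert each term: -5/(s - 1) ↔ -5e^(t); 5·s/(s^2 + 16) ↔ 5cos(4t); 2·4/(s^2 + 16) ↔ 2sin(4t).

f(t) = -5*exp(t) + 2*sin(4*t) + 5*cos(4*t)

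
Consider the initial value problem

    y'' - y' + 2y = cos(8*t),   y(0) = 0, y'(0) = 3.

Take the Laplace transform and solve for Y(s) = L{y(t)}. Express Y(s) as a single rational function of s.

Take the Laplace transform of both sides.
Using L{y''} = s^2 Y - s·y(0) - y'(0) and L{y'} = sY - y(0), with y(0) = 0, y'(0) = 3, the left side becomes (s^2 - s + 2)Y - (3).
The right side is L{cos(8*t)} = s/(s^2 + 64).
So (s^2 - s + 2)Y = s/(s^2 + 64) + (3).
Solve for Y(s) and write it as one ratio of polynomials.

Y(s) = (3*s^2 + s + 192)/(s^4 - s^3 + 66*s^2 - 64*s + 128)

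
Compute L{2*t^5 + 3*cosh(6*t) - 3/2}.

By linearity of the Laplace transform, transform each term separately.
L{-3/2} = (-3/2)/s; (3)·[L{cosh(6t)} = s/(s^2 - 36)]; (2)·[L{t^5} = 5!/s^6 = 120/s^6].

3*s/(s^2 - 36) - 3/(2*s) + 240/s^6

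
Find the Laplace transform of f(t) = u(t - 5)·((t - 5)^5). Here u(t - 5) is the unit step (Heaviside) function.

By the second shifting theorem, L{u(t - c)·g(t - c)} = e^(-cs)·G(s) with c = 5 and G(s) = L{g(t)}.
L{t^5} = 5!/s^6 = 120/s^6.

120*exp(-5*s)/s^6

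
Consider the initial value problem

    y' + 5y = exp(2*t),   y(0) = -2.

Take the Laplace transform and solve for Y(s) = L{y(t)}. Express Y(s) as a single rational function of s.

Laplace-transform each side.
Using L{y'} = sY - y(0) = sY - (-2), the left side becomes (s + 5)Y - (-2).
The right side is L{exp(2*t)} = 1/(s - 2).
So (s + 5)Y = 1/(s - 2) + (-2).
Isolate Y and clear denominators.

Y(s) = (-2*s + 5)/(s^2 + 3*s - 10)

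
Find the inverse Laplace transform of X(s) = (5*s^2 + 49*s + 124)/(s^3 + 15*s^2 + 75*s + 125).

Factor the denominator: s^3 + 15*s^2 + 75*s + 125 = (s + 5)^3.
Partial fraction decomposition gives [5/(s + 5)] + [-1/(s + 5)^2] + [4/(s + 5)^3].
Invert each term: 5/(s + 5) ↔ 5e^(-5t); -1/(s + 5)^2 ↔ -t·e^(-5t); 4/(s + 5)^3 ↔ (2)t^2·e^(-5t).

2*t^2*exp(-5*t) - t*exp(-5*t) + 5*exp(-5*t)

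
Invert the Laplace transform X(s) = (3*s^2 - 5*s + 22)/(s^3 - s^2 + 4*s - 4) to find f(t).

Factor the denominator: s^3 - s^2 + 4*s - 4 = (s - 1)*(s^2 + 4).
Partial fraction decomposition gives [4/(s - 1)] + [-s/(s^2 + 4)] + [-6/(s^2 + 4)].
Invert each term: 4/(s - 1) ↔ 4e^(t); -1·s/(s^2 + 4) ↔ -cos(2t); -3·2/(s^2 + 4) ↔ -3sin(2t).

f(t) = 4*exp(t) - 3*sin(2*t) - cos(2*t)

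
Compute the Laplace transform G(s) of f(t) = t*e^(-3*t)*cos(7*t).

G(s) = (s - 4)*(s + 10)/(s^2 + 6*s + 58)^2

L{cos(7t)} = s/(s^2 + 49).
Multiplying by e^(-3t) shifts s → s + 3, so L{e^(-3*t)*cos(7*t)} = (s + 3)/((s + 3)^2 + 49).
Then apply L{t·g(t)} = -d/ds[H(s)] with H(s) = (s + 3)/((s + 3)^2 + 49):
differentiating 1 time and applying the sign gives (s - 4)*(s + 10)/(s^2 + 6*s + 58)^2.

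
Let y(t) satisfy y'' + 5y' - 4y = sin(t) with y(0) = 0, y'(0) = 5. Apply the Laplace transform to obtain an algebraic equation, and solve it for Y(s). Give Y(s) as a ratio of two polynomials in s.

Y(s) = (5*s^2 + 6)/(s^4 + 5*s^3 - 3*s^2 + 5*s - 4)

Take the Laplace transform of both sides.
Using L{y''} = s^2 Y - s·y(0) - y'(0) and L{y'} = sY - y(0), with y(0) = 0, y'(0) = 5, the left side becomes (s^2 + 5*s - 4)Y - (5).
The right side is L{sin(t)} = 1/(s^2 + 1).
So (s^2 + 5*s - 4)Y = 1/(s^2 + 1) + (5).
Solve for Y(s) and write it as one ratio of polynomials.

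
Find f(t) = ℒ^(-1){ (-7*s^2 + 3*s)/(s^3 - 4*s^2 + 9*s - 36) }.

Factor the denominator: s^3 - 4*s^2 + 9*s - 36 = (s - 4)*(s^2 + 9).
Partial fraction decomposition gives [-4/(s - 4)] + [-3*s/(s^2 + 9)] + [-9/(s^2 + 9)].
Invert each term: -4/(s - 4) ↔ -4e^(4t); -3·s/(s^2 + 9) ↔ -3cos(3t); -3·3/(s^2 + 9) ↔ -3sin(3t).

f(t) = -4*exp(4*t) - 3*sin(3*t) - 3*cos(3*t)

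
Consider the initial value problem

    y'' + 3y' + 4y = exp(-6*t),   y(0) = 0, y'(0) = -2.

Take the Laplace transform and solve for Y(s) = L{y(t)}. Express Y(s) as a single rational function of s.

Y(s) = (-2*s - 11)/(s^3 + 9*s^2 + 22*s + 24)

Apply the Laplace transform to the equation.
Using L{y''} = s^2 Y - s·y(0) - y'(0) and L{y'} = sY - y(0), with y(0) = 0, y'(0) = -2, the left side becomes (s^2 + 3*s + 4)Y - (-2).
The right side is L{exp(-6*t)} = 1/(s + 6).
So (s^2 + 3*s + 4)Y = 1/(s + 6) + (-2).
Isolate Y and clear denominators.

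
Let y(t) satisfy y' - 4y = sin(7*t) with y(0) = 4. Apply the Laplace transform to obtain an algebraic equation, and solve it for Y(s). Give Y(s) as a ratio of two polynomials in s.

Y(s) = (4*s^2 + 203)/(s^3 - 4*s^2 + 49*s - 196)

Transform both sides with L{·}.
Using L{y'} = sY - y(0) = sY - 4, the left side becomes (s - 4)Y - (4).
The right side is L{sin(7*t)} = 7/(s^2 + 49).
So (s - 4)Y = 7/(s^2 + 49) + (4).
Solve for Y(s) and write it as one ratio of polynomials.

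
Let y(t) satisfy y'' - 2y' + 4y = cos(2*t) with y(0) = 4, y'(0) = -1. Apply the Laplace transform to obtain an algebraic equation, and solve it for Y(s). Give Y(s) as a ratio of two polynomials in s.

Y(s) = (4*s^3 - 9*s^2 + 17*s - 36)/(s^4 - 2*s^3 + 8*s^2 - 8*s + 16)

Take the Laplace transform of both sides.
Using L{y''} = s^2 Y - s·y(0) - y'(0) and L{y'} = sY - y(0), with y(0) = 4, y'(0) = -1, the left side becomes (s^2 - 2*s + 4)Y - (4*s - 9).
The right side is L{cos(2*t)} = s/(s^2 + 4).
So (s^2 - 2*s + 4)Y = s/(s^2 + 4) + (4*s - 9).
Divide through and combine into a single rational function.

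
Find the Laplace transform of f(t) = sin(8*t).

8/(s^2 + 64)

L{sin(8t)} = 8/(s^2 + 64).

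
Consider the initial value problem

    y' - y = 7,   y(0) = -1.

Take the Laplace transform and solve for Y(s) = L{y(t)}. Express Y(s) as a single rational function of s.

Y(s) = (-s + 7)/(s^2 - s)

Apply the Laplace transform to the equation.
The derivative rules (L{y'} = sY - y(0) = sY - (-1)) turn the left side into (s - 1)Y - (-1).
The right side is L{7} = 7/s.
So (s - 1)Y = 7/s + (-1).
Divide through and combine into a single rational function.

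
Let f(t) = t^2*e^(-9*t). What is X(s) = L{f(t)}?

L{e^(-9t)} = 1/(s + 9).
Then apply L{t^2·g(t)} = (-1)^2 d^2/ds^2[G(s)] with G(s) = 1/(s + 9):
differentiating 2 times and applying the sign gives 2/(s + 9)^3.

X(s) = 2/(s + 9)^3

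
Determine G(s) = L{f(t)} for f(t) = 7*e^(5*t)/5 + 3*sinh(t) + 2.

G(s) = 3/(s^2 - 1) + 7/(5*(s - 5)) + 2/s

Apply the Laplace transform termwise.
(3)·[L{sinh(t)} = 1/(s^2 - 1)]; L{2} = 2/s; (7/5)·[L{e^(5t)} = 1/(s - 5)].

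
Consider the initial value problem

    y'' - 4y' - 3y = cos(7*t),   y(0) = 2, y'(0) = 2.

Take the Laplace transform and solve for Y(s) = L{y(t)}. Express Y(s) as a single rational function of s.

Y(s) = (2*s^3 - 6*s^2 + 99*s - 294)/(s^4 - 4*s^3 + 46*s^2 - 196*s - 147)

Laplace-transform each side.
With L{y''} = s^2 Y - s·y(0) - y'(0) and L{y'} = sY - y(0), with y(0) = 2, y'(0) = 2: the LHS transforms to (s^2 - 4*s - 3)Y - (2*s - 6).
The right side is L{cos(7*t)} = s/(s^2 + 49).
So (s^2 - 4*s - 3)Y = s/(s^2 + 49) + (2*s - 6).
Divide through and combine into a single rational function.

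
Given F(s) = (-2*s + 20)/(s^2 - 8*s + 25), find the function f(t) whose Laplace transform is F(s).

f(t) = 4*exp(4*t)*sin(3*t) - 2*exp(4*t)*cos(3*t)

Complete the square in the denominator: s^2 - 8*s + 25 = (s - 4)^2 + 3^2.
Split the numerator to match: -2*s + 20 = -2·(s - 4) + 4·3.
Invert each term: -2·(s - 4)/((s - 4)^2 + 9) ↔ -2e^(4t)cos(3t); 4·3/((s - 4)^2 + 9) ↔ 4e^(4t)sin(3t).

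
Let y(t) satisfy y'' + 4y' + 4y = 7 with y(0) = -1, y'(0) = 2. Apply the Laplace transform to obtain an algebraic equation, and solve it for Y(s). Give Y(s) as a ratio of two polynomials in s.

Y(s) = (-s^2 - 2*s + 7)/(s^3 + 4*s^2 + 4*s)

Apply the Laplace transform to the equation.
Using L{y''} = s^2 Y - s·y(0) - y'(0) and L{y'} = sY - y(0), with y(0) = -1, y'(0) = 2, the left side becomes (s^2 + 4*s + 4)Y - (-s - 2).
The right side is L{7} = 7/s.
So (s^2 + 4*s + 4)Y = 7/s + (-s - 2).
Solve for Y(s) and write it as one ratio of polynomials.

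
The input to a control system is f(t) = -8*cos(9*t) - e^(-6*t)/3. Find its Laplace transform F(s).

F(s) = -8*s/(s^2 + 81) - 1/(3*(s + 6))

The transform is linear, so treat each term independently.
(-8)·[L{cos(9t)} = s/(s^2 + 81)]; (-1/3)·[L{e^(-6t)} = 1/(s + 6)].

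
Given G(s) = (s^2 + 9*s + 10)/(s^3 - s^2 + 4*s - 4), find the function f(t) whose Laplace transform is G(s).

f(t) = 4*exp(t) + 3*sin(2*t) - 3*cos(2*t)

Factor the denominator: s^3 - s^2 + 4*s - 4 = (s - 1)*(s^2 + 4).
Partial fraction decomposition gives [4/(s - 1)] + [-3*s/(s^2 + 4)] + [6/(s^2 + 4)].
Invert each term: 4/(s - 1) ↔ 4e^(t); -3·s/(s^2 + 4) ↔ -3cos(2t); 3·2/(s^2 + 4) ↔ 3sin(2t).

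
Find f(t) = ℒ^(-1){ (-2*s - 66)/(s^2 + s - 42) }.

f(t) = -6*exp(6*t) + 4*exp(-7*t)

Factor the denominator: s^2 + s - 42 = (s - 6)*(s + 7).
Partial fraction decomposition gives [-6/(s - 6)] + [4/(s + 7)].
Invert each term: -6/(s - 6) ↔ -6e^(6t); 4/(s + 7) ↔ 4e^(-7t).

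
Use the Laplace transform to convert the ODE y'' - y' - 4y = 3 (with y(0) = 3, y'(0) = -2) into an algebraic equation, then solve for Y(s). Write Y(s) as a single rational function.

Apply the Laplace transform to the equation.
With L{y''} = s^2 Y - s·y(0) - y'(0) and L{y'} = sY - y(0), with y(0) = 3, y'(0) = -2: the LHS transforms to (s^2 - s - 4)Y - (3*s - 5).
The right side is L{3} = 3/s.
So (s^2 - s - 4)Y = 3/s + (3*s - 5).
Isolate Y and clear denominators.

Y(s) = (3*s^2 - 5*s + 3)/(s^3 - s^2 - 4*s)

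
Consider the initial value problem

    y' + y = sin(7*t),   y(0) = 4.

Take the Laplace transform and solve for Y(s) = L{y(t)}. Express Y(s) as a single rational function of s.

Transform both sides with L{·}.
With L{y'} = sY - y(0) = sY - 4: the LHS transforms to (s + 1)Y - (4).
The right side is L{sin(7*t)} = 7/(s^2 + 49).
So (s + 1)Y = 7/(s^2 + 49) + (4).
Divide through and combine into a single rational function.

Y(s) = (4*s^2 + 203)/(s^3 + s^2 + 49*s + 49)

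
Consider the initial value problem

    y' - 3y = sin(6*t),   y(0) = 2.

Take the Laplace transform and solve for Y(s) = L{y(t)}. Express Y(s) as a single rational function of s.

Y(s) = (2*s^2 + 78)/(s^3 - 3*s^2 + 36*s - 108)

Apply the Laplace transform to the equation.
The derivative rules (L{y'} = sY - y(0) = sY - 2) turn the left side into (s - 3)Y - (2).
The right side is L{sin(6*t)} = 6/(s^2 + 36).
So (s - 3)Y = 6/(s^2 + 36) + (2).
Solve for Y(s) and write it as one ratio of polynomials.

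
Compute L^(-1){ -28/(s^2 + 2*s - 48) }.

Rewrite the denominator: s^2 + 2*s - 48 = (s + 1)^2 - 49.
The form in (s + 1) signals a first-shifting-theorem factor e^(-t).
Since L{sinh(7t)} = 7/(s^2 - 49), the inverse is exp(-t)*sinh(7*t), scaled by -4.

-4*exp(-t)*sinh(7*t)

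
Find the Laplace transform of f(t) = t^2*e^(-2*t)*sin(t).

2*(3*s^2 + 12*s + 11)/(s^2 + 4*s + 5)^3

L{sin(t)} = 1/(s^2 + 1).
Multiplying by e^(-2t) shifts s → s + 2, so L{e^(-2*t)*sin(t)} = 1/((s + 2)^2 + 1).
Then apply L{t^2·g(t)} = (-1)^2 d^2/ds^2[G(s)] with G(s) = 1/((s + 2)^2 + 1):
differentiating 2 times and applying the sign gives 2*(3*s^2 + 12*s + 11)/(s^2 + 4*s + 5)^3.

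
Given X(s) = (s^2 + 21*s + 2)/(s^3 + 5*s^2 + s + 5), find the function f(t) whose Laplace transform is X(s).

f(t) = sin(t) + 4*cos(t) - 3*exp(-5*t)

Factor the denominator: s^3 + 5*s^2 + s + 5 = (s + 5)*(s^2 + 1).
Partial fraction decomposition gives [-3/(s + 5)] + [4*s/(s^2 + 1)] + [1/(s^2 + 1)].
Invert each term: -3/(s + 5) ↔ -3e^(-5t); 4·s/(s^2 + 1) ↔ 4cos(t); 1·1/(s^2 + 1) ↔ sin(t).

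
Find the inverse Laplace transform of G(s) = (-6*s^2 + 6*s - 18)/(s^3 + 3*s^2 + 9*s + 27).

Factor the denominator: s^3 + 3*s^2 + 9*s + 27 = (s + 3)*(s^2 + 9).
Partial fraction decomposition gives [-5/(s + 3)] + [-s/(s^2 + 9)] + [9/(s^2 + 9)].
Invert each term: -5/(s + 3) ↔ -5e^(-3t); -1·s/(s^2 + 9) ↔ -cos(3t); 3·3/(s^2 + 9) ↔ 3sin(3t).

3*sin(3*t) - cos(3*t) - 5*exp(-3*t)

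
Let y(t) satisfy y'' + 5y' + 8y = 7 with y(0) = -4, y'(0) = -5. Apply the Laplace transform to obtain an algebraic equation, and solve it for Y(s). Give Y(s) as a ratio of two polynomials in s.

Y(s) = (-4*s^2 - 25*s + 7)/(s^3 + 5*s^2 + 8*s)

Take the Laplace transform of both sides.
With L{y''} = s^2 Y - s·y(0) - y'(0) and L{y'} = sY - y(0), with y(0) = -4, y'(0) = -5: the LHS transforms to (s^2 + 5*s + 8)Y - (-4*s - 25).
The right side is L{7} = 7/s.
So (s^2 + 5*s + 8)Y = 7/s + (-4*s - 25).
Isolate Y and clear denominators.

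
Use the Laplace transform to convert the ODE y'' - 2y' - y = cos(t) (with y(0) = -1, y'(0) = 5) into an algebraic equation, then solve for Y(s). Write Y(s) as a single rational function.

Take the Laplace transform of both sides.
The derivative rules (L{y''} = s^2 Y - s·y(0) - y'(0) and L{y'} = sY - y(0), with y(0) = -1, y'(0) = 5) turn the left side into (s^2 - 2*s - 1)Y - (-s + 7).
The right side is L{cos(t)} = s/(s^2 + 1).
So (s^2 - 2*s - 1)Y = s/(s^2 + 1) + (-s + 7).
Solve for Y(s) and write it as one ratio of polynomials.

Y(s) = (-s^3 + 7*s^2 + 7)/(s^4 - 2*s^3 - 2*s - 1)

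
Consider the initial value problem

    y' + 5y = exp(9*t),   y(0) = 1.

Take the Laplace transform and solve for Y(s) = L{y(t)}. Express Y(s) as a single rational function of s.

Apply the Laplace transform to the equation.
The derivative rules (L{y'} = sY - y(0) = sY - 1) turn the left side into (s + 5)Y - (1).
The right side is L{exp(9*t)} = 1/(s - 9).
So (s + 5)Y = 1/(s - 9) + (1).
Solve for Y(s) and write it as one ratio of polynomials.

Y(s) = (s - 8)/(s^2 - 4*s - 45)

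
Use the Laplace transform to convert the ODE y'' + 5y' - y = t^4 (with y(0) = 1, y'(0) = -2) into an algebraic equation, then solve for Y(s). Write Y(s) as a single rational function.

Take the Laplace transform of both sides.
The derivative rules (L{y''} = s^2 Y - s·y(0) - y'(0) and L{y'} = sY - y(0), with y(0) = 1, y'(0) = -2) turn the left side into (s^2 + 5*s - 1)Y - (s + 3).
The right side is L{t^4} = 24/s^5.
So (s^2 + 5*s - 1)Y = 24/s^5 + (s + 3).
Isolate Y and clear denominators.

Y(s) = (s^6 + 3*s^5 + 24)/(s^7 + 5*s^6 - s^5)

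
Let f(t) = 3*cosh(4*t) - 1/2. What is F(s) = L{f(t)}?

The transform is linear, so treat each term independently.
(3)·[L{cosh(4t)} = s/(s^2 - 16)]; L{-1/2} = (-1/2)/s.

F(s) = 3*s/(s^2 - 16) - 1/(2*s)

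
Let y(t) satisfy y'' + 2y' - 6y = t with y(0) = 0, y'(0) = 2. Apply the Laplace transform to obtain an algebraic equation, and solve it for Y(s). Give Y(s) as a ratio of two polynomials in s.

Y(s) = (2*s^2 + 1)/(s^4 + 2*s^3 - 6*s^2)

Take the Laplace transform of both sides.
With L{y''} = s^2 Y - s·y(0) - y'(0) and L{y'} = sY - y(0), with y(0) = 0, y'(0) = 2: the LHS transforms to (s^2 + 2*s - 6)Y - (2).
The right side is L{t} = s^(-2).
So (s^2 + 2*s - 6)Y = s^(-2) + (2).
Isolate Y and clear denominators.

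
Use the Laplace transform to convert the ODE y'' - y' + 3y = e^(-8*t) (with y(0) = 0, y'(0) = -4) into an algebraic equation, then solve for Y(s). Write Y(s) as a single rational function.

Laplace-transform each side.
Using L{y''} = s^2 Y - s·y(0) - y'(0) and L{y'} = sY - y(0), with y(0) = 0, y'(0) = -4, the left side becomes (s^2 - s + 3)Y - (-4).
The right side is L{e^(-8*t)} = 1/(s + 8).
So (s^2 - s + 3)Y = 1/(s + 8) + (-4).
Solve for Y(s) and write it as one ratio of polynomials.

Y(s) = (-4*s - 31)/(s^3 + 7*s^2 - 5*s + 24)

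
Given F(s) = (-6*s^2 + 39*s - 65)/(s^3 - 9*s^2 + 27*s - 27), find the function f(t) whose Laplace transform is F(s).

Factor the denominator: s^3 - 9*s^2 + 27*s - 27 = (s - 3)^3.
Partial fraction decomposition gives [-6/(s - 3)] + [3/(s - 3)^2] + [-2/(s - 3)^3].
Invert each term: -6/(s - 3) ↔ -6e^(3t); 3/(s - 3)^2 ↔ 3t·e^(3t); -2/(s - 3)^3 ↔ (-1)t^2·e^(3t).

f(t) = -t^2*exp(3*t) + 3*t*exp(3*t) - 6*exp(3*t)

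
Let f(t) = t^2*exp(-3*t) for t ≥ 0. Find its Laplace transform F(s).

L{e^(-3t)} = 1/(s + 3).
Then apply L{t^2·g(t)} = (-1)^2 d^2/ds^2[G(s)] with G(s) = 1/(s + 3):
differentiating 2 times and applying the sign gives 2/(s + 3)^3.

F(s) = 2/(s + 3)^3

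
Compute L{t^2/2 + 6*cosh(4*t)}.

Apply the Laplace transform termwise.
(1/2)·[L{t^2} = 2!/s^3 = 2/s^3]; (6)·[L{cosh(4t)} = s/(s^2 - 16)].

6*s/(s^2 - 16) + s^(-3)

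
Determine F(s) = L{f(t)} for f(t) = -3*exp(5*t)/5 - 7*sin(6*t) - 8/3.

The transform is linear, so treat each term independently.
L{-8/3} = (-8/3)/s; (-7)·[L{sin(6t)} = 6/(s^2 + 36)]; (-3/5)·[L{e^(5t)} = 1/(s - 5)].

F(s) = -42/(s^2 + 36) - 3/(5*(s - 5)) - 8/(3*s)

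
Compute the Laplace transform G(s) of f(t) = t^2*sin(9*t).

L{sin(9t)} = 9/(s^2 + 81).
Then apply L{t^2·g(t)} = (-1)^2 d^2/ds^2[H(s)] with H(s) = 9/(s^2 + 81):
differentiating 2 times and applying the sign gives 54*(s^2 - 27)/(s^2 + 81)^3.

G(s) = 54*(s^2 - 27)/(s^2 + 81)^3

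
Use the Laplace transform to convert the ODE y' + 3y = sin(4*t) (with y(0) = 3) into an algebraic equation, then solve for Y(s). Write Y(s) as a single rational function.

Y(s) = (3*s^2 + 52)/(s^3 + 3*s^2 + 16*s + 48)

Transform both sides with L{·}.
The derivative rules (L{y'} = sY - y(0) = sY - 3) turn the left side into (s + 3)Y - (3).
The right side is L{sin(4*t)} = 4/(s^2 + 16).
So (s + 3)Y = 4/(s^2 + 16) + (3).
Isolate Y and clear denominators.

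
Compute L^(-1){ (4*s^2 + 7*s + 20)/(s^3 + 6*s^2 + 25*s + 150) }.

Factor the denominator: s^3 + 6*s^2 + 25*s + 150 = (s + 6)*(s^2 + 25).
Partial fraction decomposition gives [2/(s + 6)] + [2*s/(s^2 + 25)] + [-5/(s^2 + 25)].
Invert each term: 2/(s + 6) ↔ 2e^(-6t); 2·s/(s^2 + 25) ↔ 2cos(5t); -1·5/(s^2 + 25) ↔ -sin(5t).

-sin(5*t) + 2*cos(5*t) + 2*exp(-6*t)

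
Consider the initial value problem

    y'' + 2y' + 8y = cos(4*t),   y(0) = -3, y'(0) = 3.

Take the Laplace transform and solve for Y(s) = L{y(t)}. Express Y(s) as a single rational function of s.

Take the Laplace transform of both sides.
Using L{y''} = s^2 Y - s·y(0) - y'(0) and L{y'} = sY - y(0), with y(0) = -3, y'(0) = 3, the left side becomes (s^2 + 2*s + 8)Y - (-3*s - 3).
The right side is L{cos(4*t)} = s/(s^2 + 16).
So (s^2 + 2*s + 8)Y = s/(s^2 + 16) + (-3*s - 3).
Divide through and combine into a single rational function.

Y(s) = (-3*s^3 - 3*s^2 - 47*s - 48)/(s^4 + 2*s^3 + 24*s^2 + 32*s + 128)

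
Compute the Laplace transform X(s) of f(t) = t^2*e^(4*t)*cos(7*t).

X(s) = 2*(s - 4)*(s^2 - 8*s - 131)/(s^2 - 8*s + 65)^3

L{cos(7t)} = s/(s^2 + 49).
Multiplying by e^(4t) shifts s → s - 4, so L{e^(4*t)*cos(7*t)} = (s - 4)/((s - 4)^2 + 49).
Then apply L{t^2·g(t)} = (-1)^2 d^2/ds^2[G(s)] with G(s) = (s - 4)/((s - 4)^2 + 49):
differentiating 2 times and applying the sign gives 2*(s - 4)*(s^2 - 8*s - 131)/(s^2 - 8*s + 65)^3.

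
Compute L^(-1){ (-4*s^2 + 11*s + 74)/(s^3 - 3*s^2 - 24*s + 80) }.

6*t*exp(4*t) - 3*exp(4*t) - exp(-5*t)

Factor the denominator: s^3 - 3*s^2 - 24*s + 80 = (s - 4)^2*(s + 5).
Partial fraction decomposition gives [-3/(s - 4)] + [6/(s - 4)^2] + [-1/(s + 5)].
Invert each term: -3/(s - 4) ↔ -3e^(4t); 6/(s - 4)^2 ↔ 6t·e^(4t); -1/(s + 5) ↔ -e^(-5t).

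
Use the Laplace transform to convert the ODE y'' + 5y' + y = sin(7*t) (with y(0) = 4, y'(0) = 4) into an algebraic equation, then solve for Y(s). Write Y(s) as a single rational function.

Y(s) = (4*s^3 + 24*s^2 + 196*s + 1183)/(s^4 + 5*s^3 + 50*s^2 + 245*s + 49)

Apply the Laplace transform to the equation.
The derivative rules (L{y''} = s^2 Y - s·y(0) - y'(0) and L{y'} = sY - y(0), with y(0) = 4, y'(0) = 4) turn the left side into (s^2 + 5*s + 1)Y - (4*s + 24).
The right side is L{sin(7*t)} = 7/(s^2 + 49).
So (s^2 + 5*s + 1)Y = 7/(s^2 + 49) + (4*s + 24).
Divide through and combine into a single rational function.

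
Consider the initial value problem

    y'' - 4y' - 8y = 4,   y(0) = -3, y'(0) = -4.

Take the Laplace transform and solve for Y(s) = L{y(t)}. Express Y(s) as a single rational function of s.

Take the Laplace transform of both sides.
The derivative rules (L{y''} = s^2 Y - s·y(0) - y'(0) and L{y'} = sY - y(0), with y(0) = -3, y'(0) = -4) turn the left side into (s^2 - 4*s - 8)Y - (-3*s + 8).
The right side is L{4} = 4/s.
So (s^2 - 4*s - 8)Y = 4/s + (-3*s + 8).
Isolate Y and clear denominators.

Y(s) = (-3*s^2 + 8*s + 4)/(s^3 - 4*s^2 - 8*s)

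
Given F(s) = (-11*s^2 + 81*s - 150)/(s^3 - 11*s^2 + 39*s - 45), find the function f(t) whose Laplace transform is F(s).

f(t) = 3*t*exp(3*t) - 5*exp(5*t) - 6*exp(3*t)

Factor the denominator: s^3 - 11*s^2 + 39*s - 45 = (s - 5)*(s - 3)^2.
Partial fraction decomposition gives [-6/(s - 3)] + [3/(s - 3)^2] + [-5/(s - 5)].
Invert each term: -6/(s - 3) ↔ -6e^(3t); 3/(s - 3)^2 ↔ 3t·e^(3t); -5/(s - 5) ↔ -5e^(5t).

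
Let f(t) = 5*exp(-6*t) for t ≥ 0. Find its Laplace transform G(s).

L{5} = 5/s.
By the first shifting theorem, multiplying by e^(-6t) replaces s with s + 6.

G(s) = 5/(s + 6)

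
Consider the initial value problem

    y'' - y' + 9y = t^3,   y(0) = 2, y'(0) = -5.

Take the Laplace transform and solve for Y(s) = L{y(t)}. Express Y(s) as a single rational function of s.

Laplace-transform each side.
The derivative rules (L{y''} = s^2 Y - s·y(0) - y'(0) and L{y'} = sY - y(0), with y(0) = 2, y'(0) = -5) turn the left side into (s^2 - s + 9)Y - (2*s - 7).
The right side is L{t^3} = 6/s^4.
So (s^2 - s + 9)Y = 6/s^4 + (2*s - 7).
Isolate Y and clear denominators.

Y(s) = (2*s^5 - 7*s^4 + 6)/(s^6 - s^5 + 9*s^4)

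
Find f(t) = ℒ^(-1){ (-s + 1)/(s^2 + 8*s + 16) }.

Factor the denominator: s^2 + 8*s + 16 = (s + 4)^2.
Partial fraction decomposition gives [-1/(s + 4)] + [5/(s + 4)^2].
Invert each term: -1/(s + 4) ↔ -e^(-4t); 5/(s + 4)^2 ↔ 5t·e^(-4t).

f(t) = 5*t*exp(-4*t) - exp(-4*t)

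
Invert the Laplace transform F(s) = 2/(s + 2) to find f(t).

f(t) = 2*exp(-2*t)

Since L{e^(-2t)} = 1/(s + 2), the inverse is e^(-2*t), scaled by 2.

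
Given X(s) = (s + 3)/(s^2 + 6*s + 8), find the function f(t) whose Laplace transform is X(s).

Rewrite the denominator: s^2 + 6*s + 8 = (s + 3)^2 - 1.
The form in (s + 3) signals a first-shifting-theorem factor e^(-3t).
Since L{cosh(t)} = s/(s^2 - 1), the inverse is e^(-3*t)*cosh(t).

f(t) = exp(-3*t)*cosh(t)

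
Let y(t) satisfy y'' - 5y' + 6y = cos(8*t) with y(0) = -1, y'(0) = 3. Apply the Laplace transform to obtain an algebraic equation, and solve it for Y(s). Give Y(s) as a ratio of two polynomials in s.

Laplace-transform each side.
The derivative rules (L{y''} = s^2 Y - s·y(0) - y'(0) and L{y'} = sY - y(0), with y(0) = -1, y'(0) = 3) turn the left side into (s^2 - 5*s + 6)Y - (-s + 8).
The right side is L{cos(8*t)} = s/(s^2 + 64).
So (s^2 - 5*s + 6)Y = s/(s^2 + 64) + (-s + 8).
Divide through and combine into a single rational function.

Y(s) = (-s^3 + 8*s^2 - 63*s + 512)/(s^4 - 5*s^3 + 70*s^2 - 320*s + 384)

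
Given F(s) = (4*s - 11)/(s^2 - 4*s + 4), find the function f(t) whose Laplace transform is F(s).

Factor the denominator: s^2 - 4*s + 4 = (s - 2)^2.
Partial fraction decomposition gives [4/(s - 2)] + [-3/(s - 2)^2].
Invert each term: 4/(s - 2) ↔ 4e^(2t); -3/(s - 2)^2 ↔ -3t·e^(2t).

f(t) = -3*t*exp(2*t) + 4*exp(2*t)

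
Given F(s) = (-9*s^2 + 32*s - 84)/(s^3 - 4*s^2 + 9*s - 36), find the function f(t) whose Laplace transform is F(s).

Factor the denominator: s^3 - 4*s^2 + 9*s - 36 = (s - 4)*(s^2 + 9).
Partial fraction decomposition gives [-4/(s - 4)] + [-5*s/(s^2 + 9)] + [12/(s^2 + 9)].
Invert each term: -4/(s - 4) ↔ -4e^(4t); -5·s/(s^2 + 9) ↔ -5cos(3t); 4·3/(s^2 + 9) ↔ 4sin(3t).

f(t) = -4*exp(4*t) + 4*sin(3*t) - 5*cos(3*t)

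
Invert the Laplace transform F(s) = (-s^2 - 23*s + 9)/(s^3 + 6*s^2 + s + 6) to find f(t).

f(t) = sin(t) - 4*cos(t) + 3*exp(-6*t)

Factor the denominator: s^3 + 6*s^2 + s + 6 = (s + 6)*(s^2 + 1).
Partial fraction decomposition gives [3/(s + 6)] + [-4*s/(s^2 + 1)] + [1/(s^2 + 1)].
Invert each term: 3/(s + 6) ↔ 3e^(-6t); -4·s/(s^2 + 1) ↔ -4cos(t); 1·1/(s^2 + 1) ↔ sin(t).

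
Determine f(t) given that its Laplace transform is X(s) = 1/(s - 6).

f(t) = exp(6*t)

Since L{e^(6t)} = 1/(s - 6), the inverse is e^(6*t).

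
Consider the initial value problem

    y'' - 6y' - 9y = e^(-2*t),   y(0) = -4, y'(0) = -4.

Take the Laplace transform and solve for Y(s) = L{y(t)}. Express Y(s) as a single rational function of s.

Y(s) = (-4*s^2 + 12*s + 41)/(s^3 - 4*s^2 - 21*s - 18)

Take the Laplace transform of both sides.
The derivative rules (L{y''} = s^2 Y - s·y(0) - y'(0) and L{y'} = sY - y(0), with y(0) = -4, y'(0) = -4) turn the left side into (s^2 - 6*s - 9)Y - (-4*s + 20).
The right side is L{e^(-2*t)} = 1/(s + 2).
So (s^2 - 6*s - 9)Y = 1/(s + 2) + (-4*s + 20).
Solve for Y(s) and write it as one ratio of polynomials.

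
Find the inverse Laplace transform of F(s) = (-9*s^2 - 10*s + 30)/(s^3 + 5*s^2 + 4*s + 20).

5*sin(2*t) - 4*cos(2*t) - 5*exp(-5*t)

Factor the denominator: s^3 + 5*s^2 + 4*s + 20 = (s + 5)*(s^2 + 4).
Partial fraction decomposition gives [-5/(s + 5)] + [-4*s/(s^2 + 4)] + [10/(s^2 + 4)].
Invert each term: -5/(s + 5) ↔ -5e^(-5t); -4·s/(s^2 + 4) ↔ -4cos(2t); 5·2/(s^2 + 4) ↔ 5sin(2t).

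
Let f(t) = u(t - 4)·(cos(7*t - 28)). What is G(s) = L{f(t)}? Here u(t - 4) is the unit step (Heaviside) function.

G(s) = s*exp(-4*s)/(s^2 + 49)

By the second shifting theorem, L{u(t - c)·g(t - c)} = e^(-cs)·H(s) with c = 4 and H(s) = L{g(t)}.
L{cos(7t)} = s/(s^2 + 49).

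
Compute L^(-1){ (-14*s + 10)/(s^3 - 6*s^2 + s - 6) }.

Factor the denominator: s^3 - 6*s^2 + s - 6 = (s - 6)*(s^2 + 1).
Partial fraction decomposition gives [-2/(s - 6)] + [2*s/(s^2 + 1)] + [-2/(s^2 + 1)].
Invert each term: -2/(s - 6) ↔ -2e^(6t); 2·s/(s^2 + 1) ↔ 2cos(t); -2·1/(s^2 + 1) ↔ -2sin(t).

-2*exp(6*t) - 2*sin(t) + 2*cos(t)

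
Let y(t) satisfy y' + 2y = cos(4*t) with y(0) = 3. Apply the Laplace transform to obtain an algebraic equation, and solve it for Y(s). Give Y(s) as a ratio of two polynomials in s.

Y(s) = (3*s^2 + s + 48)/(s^3 + 2*s^2 + 16*s + 32)

Transform both sides with L{·}.
The derivative rules (L{y'} = sY - y(0) = sY - 3) turn the left side into (s + 2)Y - (3).
The right side is L{cos(4*t)} = s/(s^2 + 16).
So (s + 2)Y = s/(s^2 + 16) + (3).
Solve for Y(s) and write it as one ratio of polynomials.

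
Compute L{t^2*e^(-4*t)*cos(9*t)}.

L{cos(9t)} = s/(s^2 + 81).
Multiplying by e^(-4t) shifts s → s + 4, so L{e^(-4*t)*cos(9*t)} = (s + 4)/((s + 4)^2 + 81).
Then apply L{t^2·g(t)} = (-1)^2 d^2/ds^2[G(s)] with G(s) = (s + 4)/((s + 4)^2 + 81):
differentiating 2 times and applying the sign gives 2*(s + 4)*(s^2 + 8*s - 227)/(s^2 + 8*s + 97)^3.

2*(s + 4)*(s^2 + 8*s - 227)/(s^2 + 8*s + 97)^3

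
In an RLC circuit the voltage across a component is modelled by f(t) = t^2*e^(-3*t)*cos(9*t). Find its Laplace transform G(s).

G(s) = 2*(s + 3)*(s^2 + 6*s - 234)/(s^2 + 6*s + 90)^3

L{cos(9t)} = s/(s^2 + 81).
Multiplying by e^(-3t) shifts s → s + 3, so L{e^(-3*t)*cos(9*t)} = (s + 3)/((s + 3)^2 + 81).
Then apply L{t^2·g(t)} = (-1)^2 d^2/ds^2[H(s)] with H(s) = (s + 3)/((s + 3)^2 + 81):
differentiating 2 times and applying the sign gives 2*(s + 3)*(s^2 + 6*s - 234)/(s^2 + 6*s + 90)^3.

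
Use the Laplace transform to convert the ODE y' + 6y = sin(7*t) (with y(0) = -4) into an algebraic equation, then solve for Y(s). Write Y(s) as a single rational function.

Y(s) = (-4*s^2 - 189)/(s^3 + 6*s^2 + 49*s + 294)

Apply the Laplace transform to the equation.
With L{y'} = sY - y(0) = sY - (-4): the LHS transforms to (s + 6)Y - (-4).
The right side is L{sin(7*t)} = 7/(s^2 + 49).
So (s + 6)Y = 7/(s^2 + 49) + (-4).
Isolate Y and clear denominators.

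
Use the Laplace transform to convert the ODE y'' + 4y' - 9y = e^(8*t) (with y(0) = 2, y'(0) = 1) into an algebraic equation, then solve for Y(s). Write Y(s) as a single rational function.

Transform both sides with L{·}.
Using L{y''} = s^2 Y - s·y(0) - y'(0) and L{y'} = sY - y(0), with y(0) = 2, y'(0) = 1, the left side becomes (s^2 + 4*s - 9)Y - (2*s + 9).
The right side is L{e^(8*t)} = 1/(s - 8).
So (s^2 + 4*s - 9)Y = 1/(s - 8) + (2*s + 9).
Isolate Y and clear denominators.

Y(s) = (2*s^2 - 7*s - 71)/(s^3 - 4*s^2 - 41*s + 72)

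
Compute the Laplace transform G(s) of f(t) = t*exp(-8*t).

L{e^(-8t)} = 1/(s + 8).
Then apply L{t·g(t)} = -d/ds[H(s)] with H(s) = 1/(s + 8):
differentiating 1 time and applying the sign gives (s + 8)^(-2).

G(s) = (s + 8)^(-2)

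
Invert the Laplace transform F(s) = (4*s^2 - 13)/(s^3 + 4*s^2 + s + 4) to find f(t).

Factor the denominator: s^3 + 4*s^2 + s + 4 = (s + 4)*(s^2 + 1).
Partial fraction decomposition gives [3/(s + 4)] + [s/(s^2 + 1)] + [-4/(s^2 + 1)].
Invert each term: 3/(s + 4) ↔ 3e^(-4t); 1·s/(s^2 + 1) ↔ cos(t); -4·1/(s^2 + 1) ↔ -4sin(t).

f(t) = -4*sin(t) + cos(t) + 3*exp(-4*t)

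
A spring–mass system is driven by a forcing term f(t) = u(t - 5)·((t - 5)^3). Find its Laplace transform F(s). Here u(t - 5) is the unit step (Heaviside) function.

F(s) = 6*exp(-5*s)/s^4

By the second shifting theorem, L{u(t - c)·g(t - c)} = e^(-cs)·G(s) with c = 5 and G(s) = L{g(t)}.
L{t^3} = 3!/s^4 = 6/s^4.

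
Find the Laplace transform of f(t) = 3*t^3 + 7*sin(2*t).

Apply the Laplace transform termwise.
(7)·[L{sin(2t)} = 2/(s^2 + 4)]; (3)·[L{t^3} = 3!/s^4 = 6/s^4].

14/(s^2 + 4) + 18/s^4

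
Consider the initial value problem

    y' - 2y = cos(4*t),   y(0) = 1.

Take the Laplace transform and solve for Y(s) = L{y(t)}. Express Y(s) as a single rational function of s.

Y(s) = (s^2 + s + 16)/(s^3 - 2*s^2 + 16*s - 32)

Take the Laplace transform of both sides.
The derivative rules (L{y'} = sY - y(0) = sY - 1) turn the left side into (s - 2)Y - (1).
The right side is L{cos(4*t)} = s/(s^2 + 16).
So (s - 2)Y = s/(s^2 + 16) + (1).
Divide through and combine into a single rational function.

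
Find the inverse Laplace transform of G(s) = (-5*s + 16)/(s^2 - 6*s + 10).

Complete the square in the denominator: s^2 - 6*s + 10 = (s - 3)^2 + 1^2.
Split the numerator to match: -5*s + 16 = -5·(s - 3) + 1·1.
Invert each term: -5·(s - 3)/((s - 3)^2 + 1) ↔ -5e^(3t)cos(t); 1·1/((s - 3)^2 + 1) ↔ e^(3t)sin(t).

exp(3*t)*sin(t) - 5*exp(3*t)*cos(t)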